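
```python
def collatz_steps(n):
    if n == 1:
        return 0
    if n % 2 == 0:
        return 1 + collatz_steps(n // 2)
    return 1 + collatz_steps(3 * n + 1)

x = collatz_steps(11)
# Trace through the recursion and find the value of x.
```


collatz_steps(11)
11 is odd -> 3*11+1 = 34 -> collatz_steps(34)
34 is even -> collatz_steps(17)
17 is odd -> 3*17+1 = 52 -> collatz_steps(52)
52 is even -> collatz_steps(26)
26 is even -> collatz_steps(13)
13 is odd -> 3*13+1 = 40 -> collatz_steps(40)
40 is even -> collatz_steps(20)
20 is even -> collatz_steps(10)
10 is even -> collatz_steps(5)
5 is odd -> 3*5+1 = 16 -> collatz_steps(16)
16 is even -> collatz_steps(8)
8 is even -> collatz_steps(4)
4 is even -> collatz_steps(2)
2 is even -> collatz_steps(1)
Reached 1 after 14 steps
= 14


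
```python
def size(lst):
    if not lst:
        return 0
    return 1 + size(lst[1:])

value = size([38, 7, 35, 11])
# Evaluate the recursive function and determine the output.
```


size([38, 7, 35, 11])
= 1 + size([7, 35, 11])
= 1 + 1 + size([35, 11])
= 1 + 1 + 1 + size([11])
= 1 + 1 + 1 + 1 + size([])
= 1 + 1 + 1 + 1 + 0
= 4


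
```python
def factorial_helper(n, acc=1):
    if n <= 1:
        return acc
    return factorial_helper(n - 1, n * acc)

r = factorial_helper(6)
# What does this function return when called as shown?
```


factorial_helper(6, 1)
= factorial_helper(5, 6 * 1) = factorial_helper(5, 6)
= factorial_helper(4, 5 * 6) = factorial_helper(4, 30)
= factorial_helper(3, 4 * 30) = factorial_helper(3, 120)
= factorial_helper(2, 3 * 120) = factorial_helper(2, 360)
= factorial_helper(1, 2 * 360) = factorial_helper(1, 720)
n <= 1, return acc = 720


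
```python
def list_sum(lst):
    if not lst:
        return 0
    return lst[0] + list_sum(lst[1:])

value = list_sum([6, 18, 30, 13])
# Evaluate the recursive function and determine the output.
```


list_sum([6, 18, 30, 13])
= 6 + list_sum([18, 30, 13])
= 6 + 18 + list_sum([30, 13])
= 6 + 18 + 30 + list_sum([13])
= 6 + 18 + 30 + 13 + list_sum([])
= 6 + 18 + 30 + 13 + 0
= 67


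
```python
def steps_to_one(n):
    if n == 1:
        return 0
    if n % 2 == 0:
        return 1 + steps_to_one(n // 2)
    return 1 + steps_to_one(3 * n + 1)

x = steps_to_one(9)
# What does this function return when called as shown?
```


steps_to_one(9)
9 is odd -> 3*9+1 = 28 -> steps_to_one(28)
28 is even -> steps_to_one(14)
14 is even -> steps_to_one(7)
7 is odd -> 3*7+1 = 22 -> steps_to_one(22)
22 is even -> steps_to_one(11)
11 is odd -> 3*11+1 = 34 -> steps_to_one(34)
34 is even -> steps_to_one(17)
17 is odd -> 3*17+1 = 52 -> steps_to_one(52)
52 is even -> steps_to_one(26)
26 is even -> steps_to_one(13)
13 is odd -> 3*13+1 = 40 -> steps_to_one(40)
40 is even -> steps_to_one(20)
20 is even -> steps_to_one(10)
10 is even -> steps_to_one(5)
5 is odd -> 3*5+1 = 16 -> steps_to_one(16)
16 is even -> steps_to_one(8)
8 is even -> steps_to_one(4)
4 is even -> steps_to_one(2)
2 is even -> steps_to_one(1)
Reached 1 after 19 steps
= 19


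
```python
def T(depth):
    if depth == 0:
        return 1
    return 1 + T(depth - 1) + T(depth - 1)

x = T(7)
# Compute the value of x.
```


T(7)
= 1 + T(6) + T(6)
= 1 + 2 * T(6)
T(k) = 2^(k+1) - 1
T(0) = 1
T(1) = 3
T(2) = 7
T(3) = 15
T(4) = 31
T(7) = 2^8 - 1 = 255


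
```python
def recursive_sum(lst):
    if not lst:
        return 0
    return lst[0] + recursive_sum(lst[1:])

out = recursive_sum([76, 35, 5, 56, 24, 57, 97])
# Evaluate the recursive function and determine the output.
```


recursive_sum([76, 35, 5, 56, 24, 57, 97])
= 76 + recursive_sum([35, 5, 56, 24, 57, 97])
= 76 + 35 + recursive_sum([5, 56, 24, 57, 97])
= 76 + 35 + 5 + recursive_sum([56, 24, 57, 97])
= 76 + 35 + 5 + 56 + recursive_sum([24, 57, 97])
= 76 + 35 + 5 + 56 + 24 + recursive_sum([57, 97])
= 76 + 35 + 5 + 56 + 24 + 57 + recursive_sum([97])
= 76 + 35 + 5 + 56 + 24 + 57 + 97 + recursive_sum([])
= 76 + 35 + 5 + 56 + 24 + 57 + 97 + 0
= 350


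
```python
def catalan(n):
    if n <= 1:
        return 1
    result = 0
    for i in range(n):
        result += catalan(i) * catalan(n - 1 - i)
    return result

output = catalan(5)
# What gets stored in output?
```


catalan(5)
= sum of catalan(i) * catalan(5-1-i) for i in 0..4
First compute sub-values bottom-up:
  catalan(0) = 1, catalan(1) = 1
  catalan(2) = 1*1 + 1*1 = 2
  catalan(3) = 1*2 + 1*1 + 2*1 = 5
  catalan(4) = 1*5 + 1*2 + 2*1 + 5*1 = 14
Now catalan(5):
  catalan(0)*catalan(4) = 1*14 = 14
  catalan(1)*catalan(3) = 1*5 = 5
  catalan(2)*catalan(2) = 2*2 = 4
  catalan(3)*catalan(1) = 5*1 = 5
  catalan(4)*catalan(0) = 14*1 = 14
= 14 + 5 + 4 + 5 + 14
= 42


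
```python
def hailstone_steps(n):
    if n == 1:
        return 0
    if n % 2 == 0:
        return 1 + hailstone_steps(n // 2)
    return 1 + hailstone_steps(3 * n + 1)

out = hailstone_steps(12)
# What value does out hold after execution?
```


hailstone_steps(12)
12 is even -> hailstone_steps(6)
6 is even -> hailstone_steps(3)
3 is odd -> 3*3+1 = 10 -> hailstone_steps(10)
10 is even -> hailstone_steps(5)
5 is odd -> 3*5+1 = 16 -> hailstone_steps(16)
16 is even -> hailstone_steps(8)
8 is even -> hailstone_steps(4)
4 is even -> hailstone_steps(2)
2 is even -> hailstone_steps(1)
Reached 1 after 9 steps
= 9


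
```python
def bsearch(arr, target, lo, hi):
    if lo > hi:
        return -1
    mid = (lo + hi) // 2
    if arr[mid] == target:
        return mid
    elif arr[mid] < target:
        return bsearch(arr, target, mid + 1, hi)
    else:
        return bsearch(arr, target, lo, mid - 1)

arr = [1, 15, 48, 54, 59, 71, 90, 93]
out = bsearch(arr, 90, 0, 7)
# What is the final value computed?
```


bsearch(arr, 90, 0, 7)
lo=0, hi=7, mid=3, arr[mid]=54
54 < 90, search right half
lo=4, hi=7, mid=5, arr[mid]=71
71 < 90, search right half
lo=6, hi=7, mid=6, arr[mid]=90
arr[6] == 90, found at index 6
= 6


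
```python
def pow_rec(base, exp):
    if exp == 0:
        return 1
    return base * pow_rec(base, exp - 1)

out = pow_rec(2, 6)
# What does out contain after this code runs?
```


pow_rec(2, 6)
= 2 * pow_rec(2, 5)
= 2 * 2 * pow_rec(2, 4)
= 2 * 2 * 2 * pow_rec(2, 3)
= 2 * 2 * 2 * 2 * pow_rec(2, 2)
= 2 * 2 * 2 * 2 * 2 * pow_rec(2, 1)
= 2 * 2 * 2 * 2 * 2 * 2 * pow_rec(2, 0)
= 2 * 2 * 2 * 2 * 2 * 2 * 1
= 64


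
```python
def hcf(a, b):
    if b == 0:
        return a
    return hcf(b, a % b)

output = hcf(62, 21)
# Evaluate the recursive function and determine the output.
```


hcf(62, 21)
= hcf(21, 62 % 21) = hcf(21, 20)
= hcf(20, 21 % 20) = hcf(20, 1)
= hcf(1, 20 % 1) = hcf(1, 0)
b == 0, return a = 1


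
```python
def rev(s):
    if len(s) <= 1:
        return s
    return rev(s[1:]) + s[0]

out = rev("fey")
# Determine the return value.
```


rev("fey")
= rev("ey") + "f"
= rev("y") + "e" + "f"
= "y" + "e" + "f"
= "yef"


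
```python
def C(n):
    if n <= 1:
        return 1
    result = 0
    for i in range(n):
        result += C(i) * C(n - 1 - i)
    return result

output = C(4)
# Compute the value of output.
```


C(4)
= sum of C(i) * C(4-1-i) for i in 0..3
First compute sub-values bottom-up:
  C(0) = 1, C(1) = 1
  C(2) = 1*1 + 1*1 = 2
  C(3) = 1*2 + 1*1 + 2*1 = 5
Now C(4):
  C(0)*C(3) = 1*5 = 5
  C(1)*C(2) = 1*2 = 2
  C(2)*C(1) = 2*1 = 2
  C(3)*C(0) = 5*1 = 5
= 5 + 2 + 2 + 5
= 14


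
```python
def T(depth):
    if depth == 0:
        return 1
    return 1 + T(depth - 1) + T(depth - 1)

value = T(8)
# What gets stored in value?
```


T(8)
= 1 + T(7) + T(7)
= 1 + 2 * T(7)
T(k) = 2^(k+1) - 1
T(0) = 1
T(1) = 3
T(2) = 7
T(3) = 15
T(4) = 31
T(8) = 2^9 - 1 = 511


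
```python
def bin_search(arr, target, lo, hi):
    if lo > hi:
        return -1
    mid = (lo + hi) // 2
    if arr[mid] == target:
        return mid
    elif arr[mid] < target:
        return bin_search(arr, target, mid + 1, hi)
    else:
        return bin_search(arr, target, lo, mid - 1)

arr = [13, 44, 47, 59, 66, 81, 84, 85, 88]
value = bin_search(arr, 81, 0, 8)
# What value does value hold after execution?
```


bin_search(arr, 81, 0, 8)
lo=0, hi=8, mid=4, arr[mid]=66
66 < 81, search right half
lo=5, hi=8, mid=6, arr[mid]=84
84 > 81, search left half
lo=5, hi=5, mid=5, arr[mid]=81
arr[5] == 81, found at index 5
= 5


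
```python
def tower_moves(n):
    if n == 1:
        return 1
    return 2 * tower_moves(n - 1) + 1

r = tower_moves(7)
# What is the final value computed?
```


tower_moves(7)
= 2 * tower_moves(6) + 1
= 2 * (2 * tower_moves(5) + 1) + 1
= 2 * (2 * (2 * tower_moves(4) + 1) + 1) + 1
= 2 * (2 * (2 * (2 * tower_moves(3) + 1) + 1) + 1) + 1
= 2 * (2 * (2 * (2 * (2 * tower_moves(2) + 1) + 1) + 1) + 1) + 1
= 2 * (2 * (2 * (2 * (2 * (2 * tower_moves(1) + 1) + 1) + 1) + 1) + 1) + 1
Now compute bottom-up:
tower_moves(1) = 1
tower_moves(2) = 2 * 1 + 1 = 3
tower_moves(3) = 2 * 3 + 1 = 7
tower_moves(4) = 2 * 7 + 1 = 15
tower_moves(5) = 2 * 15 + 1 = 31
tower_moves(6) = 2 * 31 + 1 = 63
tower_moves(7) = 2 * 63 + 1 = 127
= 127


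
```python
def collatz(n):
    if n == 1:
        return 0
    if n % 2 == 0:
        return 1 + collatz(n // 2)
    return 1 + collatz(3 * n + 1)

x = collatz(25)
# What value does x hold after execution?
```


collatz(25)
25 is odd -> 3*25+1 = 76 -> collatz(76)
76 is even -> collatz(38)
38 is even -> collatz(19)
19 is odd -> 3*19+1 = 58 -> collatz(58)
58 is even -> collatz(29)
29 is odd -> 3*29+1 = 88 -> collatz(88)
88 is even -> collatz(44)
44 is even -> collatz(22)
22 is even -> collatz(11)
11 is odd -> 3*11+1 = 34 -> collatz(34)
34 is even -> collatz(17)
17 is odd -> 3*17+1 = 52 -> collatz(52)
52 is even -> collatz(26)
26 is even -> collatz(13)
13 is odd -> 3*13+1 = 40 -> collatz(40)
40 is even -> collatz(20)
20 is even -> collatz(10)
10 is even -> collatz(5)
5 is odd -> 3*5+1 = 16 -> collatz(16)
16 is even -> collatz(8)
8 is even -> collatz(4)
4 is even -> collatz(2)
2 is even -> collatz(1)
Reached 1 after 23 steps
= 23


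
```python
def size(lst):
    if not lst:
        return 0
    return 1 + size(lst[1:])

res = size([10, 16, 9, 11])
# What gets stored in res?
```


size([10, 16, 9, 11])
= 1 + size([16, 9, 11])
= 1 + 1 + size([9, 11])
= 1 + 1 + 1 + size([11])
= 1 + 1 + 1 + 1 + size([])
= 1 + 1 + 1 + 1 + 0
= 4


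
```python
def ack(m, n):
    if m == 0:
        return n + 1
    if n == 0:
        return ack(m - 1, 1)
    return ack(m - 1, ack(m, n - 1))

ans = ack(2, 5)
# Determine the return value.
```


ack(2, 5)
= ack(1, ack(2, 4))
First compute ack(2, 4) = 11
= ack(1, 11)
= 13


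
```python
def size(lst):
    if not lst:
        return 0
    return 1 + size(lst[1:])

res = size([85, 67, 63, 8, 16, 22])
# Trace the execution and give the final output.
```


size([85, 67, 63, 8, 16, 22])
= 1 + size([67, 63, 8, 16, 22])
= 1 + 1 + size([63, 8, 16, 22])
= 1 + 1 + 1 + size([8, 16, 22])
= 1 + 1 + 1 + 1 + size([16, 22])
= 1 + 1 + 1 + 1 + 1 + size([22])
= 1 + 1 + 1 + 1 + 1 + 1 + size([])
= 1 + 1 + 1 + 1 + 1 + 1 + 0
= 6


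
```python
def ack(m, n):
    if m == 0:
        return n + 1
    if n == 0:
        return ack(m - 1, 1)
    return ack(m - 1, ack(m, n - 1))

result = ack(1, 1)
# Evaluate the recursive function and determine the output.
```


ack(1, 1)
= ack(0, ack(1, 0))
First compute ack(1, 0) = 2
= ack(0, 2)
= 3


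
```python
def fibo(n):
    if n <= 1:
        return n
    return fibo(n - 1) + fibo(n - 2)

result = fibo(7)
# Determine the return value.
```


fibo(7)
= fibo(6) + fibo(5)
= (fibo(5) + fibo(4)) + fibo(5)
Computing bottom-up: fibo(0)=0, fibo(1)=1, fibo(2)=1, fibo(3)=2, fibo(4)=3, fibo(5)=5, fibo(6)=8, fibo(7)=13
= 13


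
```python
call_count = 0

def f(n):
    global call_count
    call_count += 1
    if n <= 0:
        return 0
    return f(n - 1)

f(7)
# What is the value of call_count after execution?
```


f(7) calls f(6) calls ... calls f(0)
Total calls: 7 + 1 (for base case) = 8


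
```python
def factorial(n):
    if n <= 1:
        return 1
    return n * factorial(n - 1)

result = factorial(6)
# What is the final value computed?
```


factorial(6)
= 6 * factorial(5)
= 6 * 5 * factorial(4)
= 6 * 5 * 4 * factorial(3)
= 6 * 5 * 4 * 3 * factorial(2)
= 6 * 5 * 4 * 3 * 2 * factorial(1)
= 6 * 5 * 4 * 3 * 2 * 1
= 720


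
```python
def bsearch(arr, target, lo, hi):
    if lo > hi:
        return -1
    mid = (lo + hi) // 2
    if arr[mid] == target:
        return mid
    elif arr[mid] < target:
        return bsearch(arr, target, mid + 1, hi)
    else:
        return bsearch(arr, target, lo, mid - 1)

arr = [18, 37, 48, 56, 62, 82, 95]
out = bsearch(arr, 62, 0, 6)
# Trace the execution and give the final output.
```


bsearch(arr, 62, 0, 6)
lo=0, hi=6, mid=3, arr[mid]=56
56 < 62, search right half
lo=4, hi=6, mid=5, arr[mid]=82
82 > 62, search left half
lo=4, hi=4, mid=4, arr[mid]=62
arr[4] == 62, found at index 4
= 4


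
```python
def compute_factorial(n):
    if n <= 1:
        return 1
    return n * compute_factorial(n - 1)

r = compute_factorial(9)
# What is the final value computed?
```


compute_factorial(9)
= 9 * compute_factorial(8)
= 9 * 8 * compute_factorial(7)
= 9 * 8 * 7 * compute_factorial(6)
= 9 * 8 * 7 * 6 * compute_factorial(5)
= 9 * 8 * 7 * 6 * 5 * compute_factorial(4)
= 9 * 8 * 7 * 6 * 5 * 4 * compute_factorial(3)
= 9 * 8 * 7 * 6 * 5 * 4 * 3 * compute_factorial(2)
= 9 * 8 * 7 * 6 * 5 * 4 * 3 * 2 * compute_factorial(1)
= 9 * 8 * 7 * 6 * 5 * 4 * 3 * 2 * 1
= 362880


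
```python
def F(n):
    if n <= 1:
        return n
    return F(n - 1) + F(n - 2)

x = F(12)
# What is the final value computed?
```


F(12)
= F(11) + F(10)
= (F(10) + F(9)) + F(10)
Computing bottom-up: F(0)=0, F(1)=1, F(2)=1, F(3)=2, F(4)=3, F(5)=5, F(6)=8, F(7)=13, F(8)=21, F(9)=34, F(10)=55, F(11)=89, F(12)=144
= 144


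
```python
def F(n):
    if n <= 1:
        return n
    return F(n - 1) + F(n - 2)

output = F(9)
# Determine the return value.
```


F(9)
= F(8) + F(7)
= (F(7) + F(6)) + F(7)
Computing bottom-up: F(0)=0, F(1)=1, F(2)=1, F(3)=2, F(4)=3, F(5)=5, F(6)=8, F(7)=13, F(8)=21, F(9)=34
= 34


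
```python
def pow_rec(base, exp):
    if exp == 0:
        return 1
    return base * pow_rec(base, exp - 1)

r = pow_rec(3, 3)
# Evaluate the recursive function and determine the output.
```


pow_rec(3, 3)
= 3 * pow_rec(3, 2)
= 3 * 3 * pow_rec(3, 1)
= 3 * 3 * 3 * pow_rec(3, 0)
= 3 * 3 * 3 * 1
= 27


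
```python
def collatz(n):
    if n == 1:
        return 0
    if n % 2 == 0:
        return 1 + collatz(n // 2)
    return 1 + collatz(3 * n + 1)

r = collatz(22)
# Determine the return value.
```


collatz(22)
22 is even -> collatz(11)
11 is odd -> 3*11+1 = 34 -> collatz(34)
34 is even -> collatz(17)
17 is odd -> 3*17+1 = 52 -> collatz(52)
52 is even -> collatz(26)
26 is even -> collatz(13)
13 is odd -> 3*13+1 = 40 -> collatz(40)
40 is even -> collatz(20)
20 is even -> collatz(10)
10 is even -> collatz(5)
5 is odd -> 3*5+1 = 16 -> collatz(16)
16 is even -> collatz(8)
8 is even -> collatz(4)
4 is even -> collatz(2)
2 is even -> collatz(1)
Reached 1 after 15 steps
= 15


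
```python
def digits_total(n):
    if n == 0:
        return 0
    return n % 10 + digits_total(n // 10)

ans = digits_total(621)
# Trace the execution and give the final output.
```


digits_total(621)
= 1 + digits_total(62)
= 1 + 2 + digits_total(6)
= 1 + 2 + 6 + digits_total(0)
= 1 + 2 + 6 + 0
= 9


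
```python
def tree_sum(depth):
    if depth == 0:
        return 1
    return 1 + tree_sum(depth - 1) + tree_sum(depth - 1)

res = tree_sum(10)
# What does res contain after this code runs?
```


tree_sum(10)
= 1 + tree_sum(9) + tree_sum(9)
= 1 + 2 * tree_sum(9)
tree_sum(k) = 2^(k+1) - 1
tree_sum(0) = 1
tree_sum(1) = 3
tree_sum(2) = 7
tree_sum(3) = 15
tree_sum(4) = 31
tree_sum(10) = 2^11 - 1 = 2047


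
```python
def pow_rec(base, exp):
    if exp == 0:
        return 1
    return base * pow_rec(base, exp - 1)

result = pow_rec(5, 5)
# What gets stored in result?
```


pow_rec(5, 5)
= 5 * pow_rec(5, 4)
= 5 * 5 * pow_rec(5, 3)
= 5 * 5 * 5 * pow_rec(5, 2)
= 5 * 5 * 5 * 5 * pow_rec(5, 1)
= 5 * 5 * 5 * 5 * 5 * pow_rec(5, 0)
= 5 * 5 * 5 * 5 * 5 * 1
= 3125


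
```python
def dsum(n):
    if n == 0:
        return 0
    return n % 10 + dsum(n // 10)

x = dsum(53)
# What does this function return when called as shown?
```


dsum(53)
= 3 + dsum(5)
= 3 + 5 + dsum(0)
= 3 + 5 + 0
= 8


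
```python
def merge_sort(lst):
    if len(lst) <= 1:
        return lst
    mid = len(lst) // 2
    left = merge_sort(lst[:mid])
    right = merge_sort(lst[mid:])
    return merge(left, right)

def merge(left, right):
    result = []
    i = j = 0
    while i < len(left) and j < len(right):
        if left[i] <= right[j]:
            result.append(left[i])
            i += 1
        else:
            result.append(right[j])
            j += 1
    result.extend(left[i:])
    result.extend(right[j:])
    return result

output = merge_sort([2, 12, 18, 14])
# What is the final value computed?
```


merge_sort([2, 12, 18, 14])
Split into [2, 12] and [18, 14]
Left sorted: [2, 12]
Right sorted: [14, 18]
Merge [2, 12] and [14, 18]
= [2, 12, 14, 18]


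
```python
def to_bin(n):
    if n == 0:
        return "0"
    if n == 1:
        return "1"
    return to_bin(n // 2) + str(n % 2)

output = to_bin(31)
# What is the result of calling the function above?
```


to_bin(31)
= to_bin(15) + "1"
= to_bin(7) + "1" + "1"
= to_bin(3) + "1" + "1" + "1"
= to_bin(1) + "1" + "1" + "1" + "1"
= "1" + "1" + "1" + "1" + "1"
= "11111"


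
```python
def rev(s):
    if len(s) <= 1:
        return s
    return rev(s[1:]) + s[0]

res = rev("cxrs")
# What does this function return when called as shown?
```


rev("cxrs")
= rev("xrs") + "c"
= rev("rs") + "x" + "c"
= rev("s") + "r" + "x" + "c"
= "s" + "r" + "x" + "c"
= "srxc"


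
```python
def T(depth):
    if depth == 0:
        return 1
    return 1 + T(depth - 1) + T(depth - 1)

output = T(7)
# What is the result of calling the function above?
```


T(7)
= 1 + T(6) + T(6)
= 1 + 2 * T(6)
T(k) = 2^(k+1) - 1
T(0) = 1
T(1) = 3
T(2) = 7
T(3) = 15
T(4) = 31
T(7) = 2^8 - 1 = 255


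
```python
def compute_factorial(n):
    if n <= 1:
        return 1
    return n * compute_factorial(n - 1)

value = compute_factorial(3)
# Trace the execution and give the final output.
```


compute_factorial(3)
= 3 * compute_factorial(2)
= 3 * 2 * compute_factorial(1)
= 3 * 2 * 1
= 6


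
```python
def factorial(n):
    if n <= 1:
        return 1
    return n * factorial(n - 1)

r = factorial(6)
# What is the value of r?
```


factorial(6)
= 6 * factorial(5)
= 6 * 5 * factorial(4)
= 6 * 5 * 4 * factorial(3)
= 6 * 5 * 4 * 3 * factorial(2)
= 6 * 5 * 4 * 3 * 2 * factorial(1)
= 6 * 5 * 4 * 3 * 2 * 1
= 720


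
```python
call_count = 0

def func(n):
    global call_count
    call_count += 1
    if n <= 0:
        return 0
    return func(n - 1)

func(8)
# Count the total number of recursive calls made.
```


func(8) calls func(7) calls ... calls func(0)
Total calls: 8 + 1 (for base case) = 9


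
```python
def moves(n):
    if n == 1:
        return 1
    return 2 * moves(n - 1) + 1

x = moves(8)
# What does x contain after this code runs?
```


moves(8)
= 2 * moves(7) + 1
= 2 * (2 * moves(6) + 1) + 1
= 2 * (2 * (2 * moves(5) + 1) + 1) + 1
= 2 * (2 * (2 * (2 * moves(4) + 1) + 1) + 1) + 1
= 2 * (2 * (2 * (2 * (2 * moves(3) + 1) + 1) + 1) + 1) + 1
= 2 * (2 * (2 * (2 * (2 * (2 * moves(2) + 1) + 1) + 1) + 1) + 1) + 1
= 2 * (2 * (2 * (2 * (2 * (2 * (2 * moves(1) + 1) + 1) + 1) + 1) + 1) + 1) + 1
Now compute bottom-up:
moves(1) = 1
moves(2) = 2 * 1 + 1 = 3
moves(3) = 2 * 3 + 1 = 7
moves(4) = 2 * 7 + 1 = 15
moves(5) = 2 * 15 + 1 = 31
moves(6) = 2 * 31 + 1 = 63
moves(7) = 2 * 63 + 1 = 127
moves(8) = 2 * 127 + 1 = 255
= 255


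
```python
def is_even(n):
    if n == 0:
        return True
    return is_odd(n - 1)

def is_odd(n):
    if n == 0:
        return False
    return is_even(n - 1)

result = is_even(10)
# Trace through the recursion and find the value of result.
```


is_even(10)
= is_odd(9)
= is_even(8)
= is_odd(7)
= is_even(6)
= is_odd(5)
= is_even(4)
= is_odd(3)
= is_even(2)
= is_odd(1)
= is_even(0)
n == 0: return True
= True


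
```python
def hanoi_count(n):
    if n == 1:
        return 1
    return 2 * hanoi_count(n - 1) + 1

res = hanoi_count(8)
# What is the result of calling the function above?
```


hanoi_count(8)
= 2 * hanoi_count(7) + 1
= 2 * (2 * hanoi_count(6) + 1) + 1
= 2 * (2 * (2 * hanoi_count(5) + 1) + 1) + 1
= 2 * (2 * (2 * (2 * hanoi_count(4) + 1) + 1) + 1) + 1
= 2 * (2 * (2 * (2 * (2 * hanoi_count(3) + 1) + 1) + 1) + 1) + 1
= 2 * (2 * (2 * (2 * (2 * (2 * hanoi_count(2) + 1) + 1) + 1) + 1) + 1) + 1
= 2 * (2 * (2 * (2 * (2 * (2 * (2 * hanoi_count(1) + 1) + 1) + 1) + 1) + 1) + 1) + 1
Now compute bottom-up:
hanoi_count(1) = 1
hanoi_count(2) = 2 * 1 + 1 = 3
hanoi_count(3) = 2 * 3 + 1 = 7
hanoi_count(4) = 2 * 7 + 1 = 15
hanoi_count(5) = 2 * 15 + 1 = 31
hanoi_count(6) = 2 * 31 + 1 = 63
hanoi_count(7) = 2 * 63 + 1 = 127
hanoi_count(8) = 2 * 127 + 1 = 255
= 255


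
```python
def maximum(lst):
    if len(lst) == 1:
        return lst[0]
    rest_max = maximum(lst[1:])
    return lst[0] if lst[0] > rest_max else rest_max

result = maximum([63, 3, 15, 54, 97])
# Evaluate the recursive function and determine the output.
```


maximum([63, 3, 15, 54, 97])
= compare 63 with maximum([3, 15, 54, 97])
= compare 3 with maximum([15, 54, 97])
= compare 15 with maximum([54, 97])
= compare 54 with maximum([97])
Base: maximum([97]) = 97
compare 54 with 97: max = 97
compare 15 with 97: max = 97
compare 3 with 97: max = 97
compare 63 with 97: max = 97
= 97


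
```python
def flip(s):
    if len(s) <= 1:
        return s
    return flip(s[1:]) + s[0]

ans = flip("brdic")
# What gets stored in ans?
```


flip("brdic")
= flip("rdic") + "b"
= flip("dic") + "r" + "b"
= flip("ic") + "d" + "r" + "b"
= flip("c") + "i" + "d" + "r" + "b"
= "c" + "i" + "d" + "r" + "b"
= "cidrb"


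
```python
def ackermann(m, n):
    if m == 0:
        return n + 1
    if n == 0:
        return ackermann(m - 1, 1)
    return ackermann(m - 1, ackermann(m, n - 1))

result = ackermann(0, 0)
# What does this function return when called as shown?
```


ackermann(0, 0)
m == 0: return 0 + 1 = 1
= 1


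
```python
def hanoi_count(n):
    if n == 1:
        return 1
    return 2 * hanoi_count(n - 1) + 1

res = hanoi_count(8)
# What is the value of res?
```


hanoi_count(8)
= 2 * hanoi_count(7) + 1
= 2 * (2 * hanoi_count(6) + 1) + 1
= 2 * (2 * (2 * hanoi_count(5) + 1) + 1) + 1
= 2 * (2 * (2 * (2 * hanoi_count(4) + 1) + 1) + 1) + 1
= 2 * (2 * (2 * (2 * (2 * hanoi_count(3) + 1) + 1) + 1) + 1) + 1
= 2 * (2 * (2 * (2 * (2 * (2 * hanoi_count(2) + 1) + 1) + 1) + 1) + 1) + 1
= 2 * (2 * (2 * (2 * (2 * (2 * (2 * hanoi_count(1) + 1) + 1) + 1) + 1) + 1) + 1) + 1
Now compute bottom-up:
hanoi_count(1) = 1
hanoi_count(2) = 2 * 1 + 1 = 3
hanoi_count(3) = 2 * 3 + 1 = 7
hanoi_count(4) = 2 * 7 + 1 = 15
hanoi_count(5) = 2 * 15 + 1 = 31
hanoi_count(6) = 2 * 31 + 1 = 63
hanoi_count(7) = 2 * 63 + 1 = 127
hanoi_count(8) = 2 * 127 + 1 = 255
= 255


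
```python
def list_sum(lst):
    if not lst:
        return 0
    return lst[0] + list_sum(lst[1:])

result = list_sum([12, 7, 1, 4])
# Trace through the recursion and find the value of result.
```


list_sum([12, 7, 1, 4])
= 12 + list_sum([7, 1, 4])
= 12 + 7 + list_sum([1, 4])
= 12 + 7 + 1 + list_sum([4])
= 12 + 7 + 1 + 4 + list_sum([])
= 12 + 7 + 1 + 4 + 0
= 24


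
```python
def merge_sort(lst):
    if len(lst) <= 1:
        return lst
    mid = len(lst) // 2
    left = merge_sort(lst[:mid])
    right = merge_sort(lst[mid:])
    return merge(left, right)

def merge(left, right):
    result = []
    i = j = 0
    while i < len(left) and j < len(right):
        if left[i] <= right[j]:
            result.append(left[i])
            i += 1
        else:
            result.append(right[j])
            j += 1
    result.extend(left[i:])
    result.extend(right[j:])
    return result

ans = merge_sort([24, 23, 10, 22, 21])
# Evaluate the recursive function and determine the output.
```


merge_sort([24, 23, 10, 22, 21])
Split into [24, 23] and [10, 22, 21]
Left sorted: [23, 24]
Right sorted: [10, 21, 22]
Merge [23, 24] and [10, 21, 22]
= [10, 21, 22, 23, 24]


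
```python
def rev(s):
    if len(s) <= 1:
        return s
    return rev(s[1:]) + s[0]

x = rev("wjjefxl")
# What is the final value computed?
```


rev("wjjefxl")
= rev("jjefxl") + "w"
= rev("jefxl") + "j" + "w"
= rev("efxl") + "j" + "j" + "w"
= rev("fxl") + "e" + "j" + "j" + "w"
= rev("xl") + "f" + "e" + "j" + "j" + "w"
= rev("l") + "x" + "f" + "e" + "j" + "j" + "w"
= "l" + "x" + "f" + "e" + "j" + "j" + "w"
= "lxfejjw"


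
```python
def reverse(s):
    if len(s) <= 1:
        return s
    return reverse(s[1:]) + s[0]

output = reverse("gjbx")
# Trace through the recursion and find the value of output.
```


reverse("gjbx")
= reverse("jbx") + "g"
= reverse("bx") + "j" + "g"
= reverse("x") + "b" + "j" + "g"
= "x" + "b" + "j" + "g"
= "xbjg"


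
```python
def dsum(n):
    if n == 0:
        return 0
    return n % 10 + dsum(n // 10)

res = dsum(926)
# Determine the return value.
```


dsum(926)
= 6 + dsum(92)
= 6 + 2 + dsum(9)
= 6 + 2 + 9 + dsum(0)
= 6 + 2 + 9 + 0
= 17


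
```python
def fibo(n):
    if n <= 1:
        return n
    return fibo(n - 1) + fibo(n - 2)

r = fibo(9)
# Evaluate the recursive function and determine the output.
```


fibo(9)
= fibo(8) + fibo(7)
= (fibo(7) + fibo(6)) + fibo(7)
Computing bottom-up: fibo(0)=0, fibo(1)=1, fibo(2)=1, fibo(3)=2, fibo(4)=3, fibo(5)=5, fibo(6)=8, fibo(7)=13, fibo(8)=21, fibo(9)=34
= 34


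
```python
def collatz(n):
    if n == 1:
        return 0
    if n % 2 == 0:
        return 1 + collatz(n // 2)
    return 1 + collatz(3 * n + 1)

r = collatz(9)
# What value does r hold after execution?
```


collatz(9)
9 is odd -> 3*9+1 = 28 -> collatz(28)
28 is even -> collatz(14)
14 is even -> collatz(7)
7 is odd -> 3*7+1 = 22 -> collatz(22)
22 is even -> collatz(11)
11 is odd -> 3*11+1 = 34 -> collatz(34)
34 is even -> collatz(17)
17 is odd -> 3*17+1 = 52 -> collatz(52)
52 is even -> collatz(26)
26 is even -> collatz(13)
13 is odd -> 3*13+1 = 40 -> collatz(40)
40 is even -> collatz(20)
20 is even -> collatz(10)
10 is even -> collatz(5)
5 is odd -> 3*5+1 = 16 -> collatz(16)
16 is even -> collatz(8)
8 is even -> collatz(4)
4 is even -> collatz(2)
2 is even -> collatz(1)
Reached 1 after 19 steps
= 19


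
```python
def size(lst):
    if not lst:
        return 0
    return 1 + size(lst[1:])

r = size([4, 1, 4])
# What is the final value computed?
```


size([4, 1, 4])
= 1 + size([1, 4])
= 1 + 1 + size([4])
= 1 + 1 + 1 + size([])
= 1 + 1 + 1 + 0
= 3


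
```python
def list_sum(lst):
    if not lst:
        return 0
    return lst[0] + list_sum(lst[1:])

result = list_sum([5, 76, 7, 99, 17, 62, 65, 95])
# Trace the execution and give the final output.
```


list_sum([5, 76, 7, 99, 17, 62, 65, 95])
= 5 + list_sum([76, 7, 99, 17, 62, 65, 95])
= 5 + 76 + list_sum([7, 99, 17, 62, 65, 95])
= 5 + 76 + 7 + list_sum([99, 17, 62, 65, 95])
= 5 + 76 + 7 + 99 + list_sum([17, 62, 65, 95])
= 5 + 76 + 7 + 99 + 17 + list_sum([62, 65, 95])
= 5 + 76 + 7 + 99 + 17 + 62 + list_sum([65, 95])
= 5 + 76 + 7 + 99 + 17 + 62 + 65 + list_sum([95])
= 5 + 76 + 7 + 99 + 17 + 62 + 65 + 95 + list_sum([])
= 5 + 76 + 7 + 99 + 17 + 62 + 65 + 95 + 0
= 426


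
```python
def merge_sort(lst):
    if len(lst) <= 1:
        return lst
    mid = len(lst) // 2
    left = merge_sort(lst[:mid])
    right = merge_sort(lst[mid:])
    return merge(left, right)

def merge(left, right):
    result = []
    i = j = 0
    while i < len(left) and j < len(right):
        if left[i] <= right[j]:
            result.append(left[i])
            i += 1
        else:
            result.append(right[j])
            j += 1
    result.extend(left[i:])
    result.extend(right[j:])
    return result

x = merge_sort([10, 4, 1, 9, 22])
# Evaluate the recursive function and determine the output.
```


merge_sort([10, 4, 1, 9, 22])
Split into [10, 4] and [1, 9, 22]
Left sorted: [4, 10]
Right sorted: [1, 9, 22]
Merge [4, 10] and [1, 9, 22]
= [1, 4, 9, 10, 22]


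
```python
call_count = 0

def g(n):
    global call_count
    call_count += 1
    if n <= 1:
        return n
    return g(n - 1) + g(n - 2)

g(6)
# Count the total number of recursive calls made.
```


g(6) calls g(5) and g(4); each non-base call branches into two more.
Let C(k) = total number of calls made by g(k), including the call to g(k) itself.
Base cases: C(0) = 1, C(1) = 1
Recurrence: C(k) = 1 + C(k-1) + C(k-2)
  C(2) = 1 + C(1) + C(0) = 1 + 1 + 1 = 3
  C(3) = 1 + C(2) + C(1) = 1 + 3 + 1 = 5
  C(4) = 1 + C(3) + C(2) = 1 + 5 + 3 = 9
  C(5) = 1 + C(4) + C(3) = 1 + 9 + 5 = 15
  C(6) = 1 + C(5) + C(4) = 1 + 15 + 9 = 25
Total calls = C(6) = 25


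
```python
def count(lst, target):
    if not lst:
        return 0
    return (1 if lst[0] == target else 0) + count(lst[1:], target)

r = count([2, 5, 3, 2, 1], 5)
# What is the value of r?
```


count([2, 5, 3, 2, 1], 5)
lst[0]=2 != 5: 0 + count([5, 3, 2, 1], 5)
lst[0]=5 == 5: 1 + count([3, 2, 1], 5)
lst[0]=3 != 5: 0 + count([2, 1], 5)
lst[0]=2 != 5: 0 + count([1], 5)
lst[0]=1 != 5: 0 + count([], 5)
= 1


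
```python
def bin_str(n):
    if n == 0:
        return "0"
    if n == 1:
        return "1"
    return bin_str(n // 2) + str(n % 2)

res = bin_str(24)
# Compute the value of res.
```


bin_str(24)
= bin_str(12) + "0"
= bin_str(6) + "0" + "0"
= bin_str(3) + "0" + "0" + "0"
= bin_str(1) + "1" + "0" + "0" + "0"
= "1" + "1" + "0" + "0" + "0"
= "11000"


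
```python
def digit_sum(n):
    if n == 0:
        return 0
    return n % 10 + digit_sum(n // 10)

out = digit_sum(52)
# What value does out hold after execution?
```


digit_sum(52)
= 2 + digit_sum(5)
= 2 + 5 + digit_sum(0)
= 2 + 5 + 0
= 7


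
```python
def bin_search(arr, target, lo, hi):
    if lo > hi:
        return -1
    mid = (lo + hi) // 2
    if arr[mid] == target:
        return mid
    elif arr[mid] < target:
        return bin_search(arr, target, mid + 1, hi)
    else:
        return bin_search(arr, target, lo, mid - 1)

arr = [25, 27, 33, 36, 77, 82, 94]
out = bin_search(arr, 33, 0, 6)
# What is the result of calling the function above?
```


bin_search(arr, 33, 0, 6)
lo=0, hi=6, mid=3, arr[mid]=36
36 > 33, search left half
lo=0, hi=2, mid=1, arr[mid]=27
27 < 33, search right half
lo=2, hi=2, mid=2, arr[mid]=33
arr[2] == 33, found at index 2
= 2


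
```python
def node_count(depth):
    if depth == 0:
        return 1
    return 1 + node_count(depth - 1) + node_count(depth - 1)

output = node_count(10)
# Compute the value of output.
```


node_count(10)
= 1 + node_count(9) + node_count(9)
= 1 + 2 * node_count(9)
node_count(k) = 2^(k+1) - 1
node_count(0) = 1
node_count(1) = 3
node_count(2) = 7
node_count(3) = 15
node_count(4) = 31
node_count(10) = 2^11 - 1 = 2047


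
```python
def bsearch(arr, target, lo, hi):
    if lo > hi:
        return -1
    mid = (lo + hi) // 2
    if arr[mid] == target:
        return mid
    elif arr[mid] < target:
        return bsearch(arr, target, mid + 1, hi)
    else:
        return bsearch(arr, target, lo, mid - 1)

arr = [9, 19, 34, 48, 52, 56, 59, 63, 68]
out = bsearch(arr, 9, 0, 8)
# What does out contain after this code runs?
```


bsearch(arr, 9, 0, 8)
lo=0, hi=8, mid=4, arr[mid]=52
52 > 9, search left half
lo=0, hi=3, mid=1, arr[mid]=19
19 > 9, search left half
lo=0, hi=0, mid=0, arr[mid]=9
arr[0] == 9, found at index 0
= 0


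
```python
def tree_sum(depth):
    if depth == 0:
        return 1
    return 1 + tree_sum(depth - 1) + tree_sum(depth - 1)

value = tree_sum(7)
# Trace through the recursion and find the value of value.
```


tree_sum(7)
= 1 + tree_sum(6) + tree_sum(6)
= 1 + 2 * tree_sum(6)
tree_sum(k) = 2^(k+1) - 1
tree_sum(0) = 1
tree_sum(1) = 3
tree_sum(2) = 7
tree_sum(3) = 15
tree_sum(4) = 31
tree_sum(7) = 2^8 - 1 = 255


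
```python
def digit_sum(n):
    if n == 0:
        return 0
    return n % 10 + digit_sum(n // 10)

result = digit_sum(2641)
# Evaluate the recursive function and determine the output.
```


digit_sum(2641)
= 1 + digit_sum(264)
= 1 + 4 + digit_sum(26)
= 1 + 4 + 6 + digit_sum(2)
= 1 + 4 + 6 + 2 + digit_sum(0)
= 1 + 4 + 6 + 2 + 0
= 13


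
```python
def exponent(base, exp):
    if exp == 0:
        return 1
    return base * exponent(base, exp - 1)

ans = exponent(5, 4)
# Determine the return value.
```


exponent(5, 4)
= 5 * exponent(5, 3)
= 5 * 5 * exponent(5, 2)
= 5 * 5 * 5 * exponent(5, 1)
= 5 * 5 * 5 * 5 * exponent(5, 0)
= 5 * 5 * 5 * 5 * 1
= 625


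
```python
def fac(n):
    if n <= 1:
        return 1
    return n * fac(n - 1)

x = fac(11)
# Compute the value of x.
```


fac(11)
= 11 * fac(10)
= 11 * 10 * fac(9)
= 11 * 10 * 9 * fac(8)
= 11 * 10 * 9 * 8 * fac(7)
= 11 * 10 * 9 * 8 * 7 * fac(6)
= 11 * 10 * 9 * 8 * 7 * 6 * fac(5)
= 11 * 10 * 9 * 8 * 7 * 6 * 5 * fac(4)
= 11 * 10 * 9 * 8 * 7 * 6 * 5 * 4 * fac(3)
= 11 * 10 * 9 * 8 * 7 * 6 * 5 * 4 * 3 * fac(2)
= 11 * 10 * 9 * 8 * 7 * 6 * 5 * 4 * 3 * 2 * fac(1)
= 11 * 10 * 9 * 8 * 7 * 6 * 5 * 4 * 3 * 2 * 1
= 39916800


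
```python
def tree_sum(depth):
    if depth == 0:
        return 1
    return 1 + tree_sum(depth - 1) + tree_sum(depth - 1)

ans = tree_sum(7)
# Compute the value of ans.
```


tree_sum(7)
= 1 + tree_sum(6) + tree_sum(6)
= 1 + 2 * tree_sum(6)
tree_sum(k) = 2^(k+1) - 1
tree_sum(0) = 1
tree_sum(1) = 3
tree_sum(2) = 7
tree_sum(3) = 15
tree_sum(4) = 31
tree_sum(7) = 2^8 - 1 = 255


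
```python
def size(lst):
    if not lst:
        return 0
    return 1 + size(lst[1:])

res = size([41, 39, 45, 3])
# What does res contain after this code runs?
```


size([41, 39, 45, 3])
= 1 + size([39, 45, 3])
= 1 + 1 + size([45, 3])
= 1 + 1 + 1 + size([3])
= 1 + 1 + 1 + 1 + size([])
= 1 + 1 + 1 + 1 + 0
= 4


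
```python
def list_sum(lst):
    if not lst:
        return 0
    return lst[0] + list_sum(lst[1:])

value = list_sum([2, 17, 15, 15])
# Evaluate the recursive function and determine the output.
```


list_sum([2, 17, 15, 15])
= 2 + list_sum([17, 15, 15])
= 2 + 17 + list_sum([15, 15])
= 2 + 17 + 15 + list_sum([15])
= 2 + 17 + 15 + 15 + list_sum([])
= 2 + 17 + 15 + 15 + 0
= 49


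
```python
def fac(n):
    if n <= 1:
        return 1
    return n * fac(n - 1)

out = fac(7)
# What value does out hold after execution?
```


fac(7)
= 7 * fac(6)
= 7 * 6 * fac(5)
= 7 * 6 * 5 * fac(4)
= 7 * 6 * 5 * 4 * fac(3)
= 7 * 6 * 5 * 4 * 3 * fac(2)
= 7 * 6 * 5 * 4 * 3 * 2 * fac(1)
= 7 * 6 * 5 * 4 * 3 * 2 * 1
= 5040


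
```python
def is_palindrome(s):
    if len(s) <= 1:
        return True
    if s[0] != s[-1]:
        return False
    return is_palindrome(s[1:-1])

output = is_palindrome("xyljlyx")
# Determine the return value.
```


is_palindrome("xyljlyx")
"xyljlyx": s[0]='x' == s[-1]='x' -> is_palindrome("yljly")
"yljly": s[0]='y' == s[-1]='y' -> is_palindrome("ljl")
"ljl": s[0]='l' == s[-1]='l' -> is_palindrome("j")
"j": len <= 1 -> True
= True


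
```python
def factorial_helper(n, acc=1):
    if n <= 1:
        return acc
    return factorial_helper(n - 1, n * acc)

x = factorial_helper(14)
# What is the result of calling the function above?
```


factorial_helper(14, 1)
= factorial_helper(13, 14 * 1) = factorial_helper(13, 14)
= factorial_helper(12, 13 * 14) = factorial_helper(12, 182)
= factorial_helper(11, 12 * 182) = factorial_helper(11, 2184)
= factorial_helper(10, 11 * 2184) = factorial_helper(10, 24024)
= factorial_helper(9, 10 * 24024) = factorial_helper(9, 240240)
= factorial_helper(8, 9 * 240240) = factorial_helper(8, 2162160)
= factorial_helper(7, 8 * 2162160) = factorial_helper(7, 17297280)
= factorial_helper(6, 7 * 17297280) = factorial_helper(6, 121080960)
= factorial_helper(5, 6 * 121080960) = factorial_helper(5, 726485760)
= factorial_helper(4, 5 * 726485760) = factorial_helper(4, 3632428800)
= factorial_helper(3, 4 * 3632428800) = factorial_helper(3, 14529715200)
= factorial_helper(2, 3 * 14529715200) = factorial_helper(2, 43589145600)
= factorial_helper(1, 2 * 43589145600) = factorial_helper(1, 87178291200)
n <= 1, return acc = 87178291200


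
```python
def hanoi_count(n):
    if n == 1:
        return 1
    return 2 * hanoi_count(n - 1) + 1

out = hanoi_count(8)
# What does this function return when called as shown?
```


hanoi_count(8)
= 2 * hanoi_count(7) + 1
= 2 * (2 * hanoi_count(6) + 1) + 1
= 2 * (2 * (2 * hanoi_count(5) + 1) + 1) + 1
= 2 * (2 * (2 * (2 * hanoi_count(4) + 1) + 1) + 1) + 1
= 2 * (2 * (2 * (2 * (2 * hanoi_count(3) + 1) + 1) + 1) + 1) + 1
= 2 * (2 * (2 * (2 * (2 * (2 * hanoi_count(2) + 1) + 1) + 1) + 1) + 1) + 1
= 2 * (2 * (2 * (2 * (2 * (2 * (2 * hanoi_count(1) + 1) + 1) + 1) + 1) + 1) + 1) + 1
Now compute bottom-up:
hanoi_count(1) = 1
hanoi_count(2) = 2 * 1 + 1 = 3
hanoi_count(3) = 2 * 3 + 1 = 7
hanoi_count(4) = 2 * 7 + 1 = 15
hanoi_count(5) = 2 * 15 + 1 = 31
hanoi_count(6) = 2 * 31 + 1 = 63
hanoi_count(7) = 2 * 63 + 1 = 127
hanoi_count(8) = 2 * 127 + 1 = 255
= 255


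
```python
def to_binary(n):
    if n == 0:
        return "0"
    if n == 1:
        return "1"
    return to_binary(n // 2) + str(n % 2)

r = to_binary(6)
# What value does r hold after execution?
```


to_binary(6)
= to_binary(3) + "0"
= to_binary(1) + "1" + "0"
= "1" + "1" + "0"
= "110"


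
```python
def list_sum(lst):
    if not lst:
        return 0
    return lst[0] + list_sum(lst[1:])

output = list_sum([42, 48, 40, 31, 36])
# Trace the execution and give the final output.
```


list_sum([42, 48, 40, 31, 36])
= 42 + list_sum([48, 40, 31, 36])
= 42 + 48 + list_sum([40, 31, 36])
= 42 + 48 + 40 + list_sum([31, 36])
= 42 + 48 + 40 + 31 + list_sum([36])
= 42 + 48 + 40 + 31 + 36 + list_sum([])
= 42 + 48 + 40 + 31 + 36 + 0
= 197


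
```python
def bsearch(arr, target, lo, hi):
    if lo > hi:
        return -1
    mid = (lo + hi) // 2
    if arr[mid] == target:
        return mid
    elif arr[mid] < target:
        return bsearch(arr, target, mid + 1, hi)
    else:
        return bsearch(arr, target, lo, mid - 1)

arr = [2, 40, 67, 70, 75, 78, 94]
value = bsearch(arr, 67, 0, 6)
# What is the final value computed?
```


bsearch(arr, 67, 0, 6)
lo=0, hi=6, mid=3, arr[mid]=70
70 > 67, search left half
lo=0, hi=2, mid=1, arr[mid]=40
40 < 67, search right half
lo=2, hi=2, mid=2, arr[mid]=67
arr[2] == 67, found at index 2
= 2


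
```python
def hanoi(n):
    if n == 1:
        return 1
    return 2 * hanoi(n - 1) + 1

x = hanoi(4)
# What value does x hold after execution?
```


hanoi(4)
= 2 * hanoi(3) + 1
= 2 * (2 * hanoi(2) + 1) + 1
= 2 * (2 * (2 * hanoi(1) + 1) + 1) + 1
Now compute bottom-up:
hanoi(1) = 1
hanoi(2) = 2 * 1 + 1 = 3
hanoi(3) = 2 * 3 + 1 = 7
hanoi(4) = 2 * 7 + 1 = 15
= 15


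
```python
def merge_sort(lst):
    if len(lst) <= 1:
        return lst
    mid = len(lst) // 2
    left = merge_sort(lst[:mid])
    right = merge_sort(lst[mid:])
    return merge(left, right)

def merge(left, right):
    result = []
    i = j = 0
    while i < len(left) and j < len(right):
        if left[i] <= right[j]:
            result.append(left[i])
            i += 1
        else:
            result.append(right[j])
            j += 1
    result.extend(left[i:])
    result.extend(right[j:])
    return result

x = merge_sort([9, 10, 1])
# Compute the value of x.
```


merge_sort([9, 10, 1])
Split into [9] and [10, 1]
Left sorted: [9]
Right sorted: [1, 10]
Merge [9] and [1, 10]
= [1, 9, 10]


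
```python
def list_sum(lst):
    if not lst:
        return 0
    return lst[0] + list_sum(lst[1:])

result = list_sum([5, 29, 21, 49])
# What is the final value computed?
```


list_sum([5, 29, 21, 49])
= 5 + list_sum([29, 21, 49])
= 5 + 29 + list_sum([21, 49])
= 5 + 29 + 21 + list_sum([49])
= 5 + 29 + 21 + 49 + list_sum([])
= 5 + 29 + 21 + 49 + 0
= 104


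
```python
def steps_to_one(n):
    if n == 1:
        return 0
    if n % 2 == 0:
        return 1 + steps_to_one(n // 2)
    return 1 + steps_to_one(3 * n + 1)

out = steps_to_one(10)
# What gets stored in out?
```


steps_to_one(10)
10 is even -> steps_to_one(5)
5 is odd -> 3*5+1 = 16 -> steps_to_one(16)
16 is even -> steps_to_one(8)
8 is even -> steps_to_one(4)
4 is even -> steps_to_one(2)
2 is even -> steps_to_one(1)
Reached 1 after 6 steps
= 6
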